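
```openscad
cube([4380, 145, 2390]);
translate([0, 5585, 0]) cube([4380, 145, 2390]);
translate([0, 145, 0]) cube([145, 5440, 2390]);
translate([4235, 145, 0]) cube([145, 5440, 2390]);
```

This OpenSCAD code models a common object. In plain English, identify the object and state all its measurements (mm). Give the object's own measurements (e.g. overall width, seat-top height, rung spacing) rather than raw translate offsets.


The wall frame of a small rectangular building: four walls, each 2390 mm tall and 145 mm thick, enclosing a footprint 4380 mm (x) by 5730 mm (y) outside-to-outside, with no floor or roof. The front and back walls (the −y and +y sides) span the full width; the two side walls fit between them.


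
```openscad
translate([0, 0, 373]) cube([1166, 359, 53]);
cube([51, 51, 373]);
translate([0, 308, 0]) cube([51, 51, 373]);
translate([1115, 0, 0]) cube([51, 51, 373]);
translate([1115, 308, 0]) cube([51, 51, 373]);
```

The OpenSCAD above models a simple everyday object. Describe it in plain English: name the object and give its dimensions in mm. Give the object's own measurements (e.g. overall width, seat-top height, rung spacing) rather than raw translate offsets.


A bench: a 1166×359 mm seat slab, 53 mm thick, top at z = 426 mm, on four 51×51 mm square legs flush with the seat corners and standing on z = 0.


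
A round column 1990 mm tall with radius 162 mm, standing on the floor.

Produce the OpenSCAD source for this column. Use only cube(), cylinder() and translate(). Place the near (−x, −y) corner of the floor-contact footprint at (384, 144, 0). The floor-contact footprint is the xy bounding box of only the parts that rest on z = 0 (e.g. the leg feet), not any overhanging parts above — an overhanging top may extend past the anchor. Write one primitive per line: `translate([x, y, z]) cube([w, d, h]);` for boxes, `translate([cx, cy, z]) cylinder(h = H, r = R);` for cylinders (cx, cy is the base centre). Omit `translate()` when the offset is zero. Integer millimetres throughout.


translate([546, 306, 0]) cylinder(h = 1990, r = 162);


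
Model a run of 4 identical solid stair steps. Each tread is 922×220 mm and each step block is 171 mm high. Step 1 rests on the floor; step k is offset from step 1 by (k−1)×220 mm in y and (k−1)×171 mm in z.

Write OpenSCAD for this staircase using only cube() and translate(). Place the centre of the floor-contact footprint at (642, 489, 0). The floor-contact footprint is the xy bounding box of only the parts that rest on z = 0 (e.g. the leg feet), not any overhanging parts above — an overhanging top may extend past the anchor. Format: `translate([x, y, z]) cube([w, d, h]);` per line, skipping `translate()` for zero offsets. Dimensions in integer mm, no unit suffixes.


translate([181, 379, 0]) cube([922, 220, 171]);
translate([181, 599, 171]) cube([922, 220, 171]);
translate([181, 819, 342]) cube([922, 220, 171]);
translate([181, 1039, 513]) cube([922, 220, 171]);


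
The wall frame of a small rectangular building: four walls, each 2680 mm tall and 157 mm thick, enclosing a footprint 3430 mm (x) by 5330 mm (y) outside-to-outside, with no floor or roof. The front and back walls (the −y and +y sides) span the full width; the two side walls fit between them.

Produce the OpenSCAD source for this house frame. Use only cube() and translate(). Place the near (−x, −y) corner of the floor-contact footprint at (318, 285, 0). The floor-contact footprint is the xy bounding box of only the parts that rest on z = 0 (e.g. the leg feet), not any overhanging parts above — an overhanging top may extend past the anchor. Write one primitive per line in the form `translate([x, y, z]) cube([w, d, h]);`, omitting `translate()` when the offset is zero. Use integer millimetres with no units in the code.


translate([318, 285, 0]) cube([3430, 157, 2680]);
translate([318, 5458, 0]) cube([3430, 157, 2680]);
translate([318, 442, 0]) cube([157, 5016, 2680]);
translate([3591, 442, 0]) cube([157, 5016, 2680]);


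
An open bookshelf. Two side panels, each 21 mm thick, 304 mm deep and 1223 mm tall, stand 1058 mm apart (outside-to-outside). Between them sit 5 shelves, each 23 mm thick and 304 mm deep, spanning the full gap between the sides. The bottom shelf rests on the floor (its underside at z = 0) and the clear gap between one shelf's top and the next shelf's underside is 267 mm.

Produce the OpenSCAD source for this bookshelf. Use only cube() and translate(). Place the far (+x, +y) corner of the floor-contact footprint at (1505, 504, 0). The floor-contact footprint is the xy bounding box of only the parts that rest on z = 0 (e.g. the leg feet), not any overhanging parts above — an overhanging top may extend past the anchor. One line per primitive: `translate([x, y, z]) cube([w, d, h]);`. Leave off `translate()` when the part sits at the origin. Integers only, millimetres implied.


translate([447, 200, 0]) cube([21, 304, 1223]);
translate([1484, 200, 0]) cube([21, 304, 1223]);
translate([468, 200, 0]) cube([1016, 304, 23]);
translate([468, 200, 290]) cube([1016, 304, 23]);
translate([468, 200, 580]) cube([1016, 304, 23]);
translate([468, 200, 870]) cube([1016, 304, 23]);
translate([468, 200, 1160]) cube([1016, 304, 23]);


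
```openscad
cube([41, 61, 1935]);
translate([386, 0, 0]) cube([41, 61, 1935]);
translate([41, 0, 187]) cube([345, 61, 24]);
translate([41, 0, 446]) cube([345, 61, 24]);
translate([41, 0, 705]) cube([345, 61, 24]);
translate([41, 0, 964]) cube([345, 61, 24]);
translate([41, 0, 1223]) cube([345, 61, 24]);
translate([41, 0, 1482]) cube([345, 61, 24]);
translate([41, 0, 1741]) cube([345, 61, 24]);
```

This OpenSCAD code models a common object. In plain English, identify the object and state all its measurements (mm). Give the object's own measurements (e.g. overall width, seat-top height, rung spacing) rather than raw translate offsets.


A straight ladder. Two 41×61 mm vertical rails, 1935 mm tall, stand 427 mm apart (outside-to-outside) with their front faces coplanar on the −y side. 7 rungs, each 61 mm deep and 24 mm tall, span between the inner faces of the rails, front faces flush with the rails. The lowest rung's underside is at z = 187 mm and rungs are spaced 259 mm apart (underside to underside).


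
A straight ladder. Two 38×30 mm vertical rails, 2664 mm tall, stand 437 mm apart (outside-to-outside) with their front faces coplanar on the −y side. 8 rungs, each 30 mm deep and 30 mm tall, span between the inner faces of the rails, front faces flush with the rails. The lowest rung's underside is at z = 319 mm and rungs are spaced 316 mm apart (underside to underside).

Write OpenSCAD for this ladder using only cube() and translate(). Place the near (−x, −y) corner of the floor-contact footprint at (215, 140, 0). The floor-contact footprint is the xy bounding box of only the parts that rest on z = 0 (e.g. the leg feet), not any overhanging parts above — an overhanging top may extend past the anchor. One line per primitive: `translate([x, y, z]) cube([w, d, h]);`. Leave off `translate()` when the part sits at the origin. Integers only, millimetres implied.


// rung span = 437 - 2*38 = 361
// rung[k] z = 319 + k*316
translate([215, 140, 0]) cube([38, 30, 2664]);
translate([614, 140, 0]) cube([38, 30, 2664]);
translate([253, 140, 319]) cube([361, 30, 30]);
translate([253, 140, 635]) cube([361, 30, 30]);
translate([253, 140, 951]) cube([361, 30, 30]);
translate([253, 140, 1267]) cube([361, 30, 30]);
translate([253, 140, 1583]) cube([361, 30, 30]);
translate([253, 140, 1899]) cube([361, 30, 30]);
translate([253, 140, 2215]) cube([361, 30, 30]);
translate([253, 140, 2531]) cube([361, 30, 30]);


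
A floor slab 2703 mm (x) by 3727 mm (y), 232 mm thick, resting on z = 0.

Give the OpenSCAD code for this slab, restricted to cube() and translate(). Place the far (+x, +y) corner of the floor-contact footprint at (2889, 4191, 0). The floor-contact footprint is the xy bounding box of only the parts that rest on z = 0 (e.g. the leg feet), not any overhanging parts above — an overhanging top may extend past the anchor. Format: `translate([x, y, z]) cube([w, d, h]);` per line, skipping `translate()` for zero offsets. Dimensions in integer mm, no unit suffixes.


translate([186, 464, 0]) cube([2703, 3727, 232]);


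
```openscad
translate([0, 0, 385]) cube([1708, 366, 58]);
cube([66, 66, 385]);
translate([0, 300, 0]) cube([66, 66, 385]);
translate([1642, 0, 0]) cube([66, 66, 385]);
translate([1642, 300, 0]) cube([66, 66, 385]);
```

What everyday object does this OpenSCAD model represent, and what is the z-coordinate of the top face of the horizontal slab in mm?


A bench. The seat-top height is 443 mm.

A long slab on four corner posts — a bench. The slab sits at z = 385 with thickness 58, so the top is 385 + 58 = 443 mm.


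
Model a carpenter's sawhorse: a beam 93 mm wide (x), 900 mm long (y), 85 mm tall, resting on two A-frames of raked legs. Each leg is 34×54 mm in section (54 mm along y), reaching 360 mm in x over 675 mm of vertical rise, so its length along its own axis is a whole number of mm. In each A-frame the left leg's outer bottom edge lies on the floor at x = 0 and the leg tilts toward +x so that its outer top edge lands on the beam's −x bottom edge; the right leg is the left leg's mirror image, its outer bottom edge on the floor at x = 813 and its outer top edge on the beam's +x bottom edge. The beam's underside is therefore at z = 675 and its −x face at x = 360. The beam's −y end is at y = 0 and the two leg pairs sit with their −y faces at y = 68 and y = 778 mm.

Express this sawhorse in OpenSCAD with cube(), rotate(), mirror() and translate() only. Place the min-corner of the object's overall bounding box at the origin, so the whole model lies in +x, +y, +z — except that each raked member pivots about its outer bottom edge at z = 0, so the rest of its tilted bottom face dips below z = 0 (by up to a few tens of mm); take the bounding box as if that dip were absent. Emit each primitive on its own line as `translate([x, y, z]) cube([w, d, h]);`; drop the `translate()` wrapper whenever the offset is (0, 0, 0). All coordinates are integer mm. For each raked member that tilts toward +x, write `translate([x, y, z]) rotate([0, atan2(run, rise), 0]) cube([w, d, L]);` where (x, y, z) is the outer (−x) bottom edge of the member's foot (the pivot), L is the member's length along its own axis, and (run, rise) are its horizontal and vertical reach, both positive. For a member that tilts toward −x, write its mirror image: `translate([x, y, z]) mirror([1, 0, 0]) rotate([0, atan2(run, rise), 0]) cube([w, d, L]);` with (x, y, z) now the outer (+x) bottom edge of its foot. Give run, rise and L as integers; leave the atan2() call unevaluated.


translate([360, 0, 675]) cube([93, 900, 85]);
translate([0, 68, 0]) rotate([0, atan2(360, 675), 0]) cube([34, 54, 765]);
translate([813, 68, 0]) mirror([1, 0, 0]) rotate([0, atan2(360, 675), 0]) cube([34, 54, 765]);
translate([0, 778, 0]) rotate([0, atan2(360, 675), 0]) cube([34, 54, 765]);
translate([813, 778, 0]) mirror([1, 0, 0]) rotate([0, atan2(360, 675), 0]) cube([34, 54, 765]);


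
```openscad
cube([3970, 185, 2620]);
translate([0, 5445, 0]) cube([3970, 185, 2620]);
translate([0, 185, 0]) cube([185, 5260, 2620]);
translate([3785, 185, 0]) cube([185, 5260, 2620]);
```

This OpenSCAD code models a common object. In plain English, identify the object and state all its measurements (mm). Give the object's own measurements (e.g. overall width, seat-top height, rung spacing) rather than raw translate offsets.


The wall frame of a small rectangular building: four walls, each 2620 mm tall and 185 mm thick, enclosing a footprint 3970 mm (x) by 5630 mm (y) outside-to-outside, with no floor or roof. The front and back walls (the −y and +y sides) span the full width; the two side walls fit between them.


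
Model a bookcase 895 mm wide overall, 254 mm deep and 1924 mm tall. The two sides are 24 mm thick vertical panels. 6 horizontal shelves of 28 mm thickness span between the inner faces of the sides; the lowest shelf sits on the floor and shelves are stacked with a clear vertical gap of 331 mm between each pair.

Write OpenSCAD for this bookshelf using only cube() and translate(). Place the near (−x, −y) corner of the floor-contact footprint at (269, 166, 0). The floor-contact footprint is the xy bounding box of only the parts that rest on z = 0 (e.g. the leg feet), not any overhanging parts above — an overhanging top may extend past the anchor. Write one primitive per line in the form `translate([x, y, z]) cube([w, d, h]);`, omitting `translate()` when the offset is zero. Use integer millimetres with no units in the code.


translate([269, 166, 0]) cube([24, 254, 1924]);
translate([1140, 166, 0]) cube([24, 254, 1924]);
translate([293, 166, 0]) cube([847, 254, 28]);
translate([293, 166, 359]) cube([847, 254, 28]);
translate([293, 166, 718]) cube([847, 254, 28]);
translate([293, 166, 1077]) cube([847, 254, 28]);
translate([293, 166, 1436]) cube([847, 254, 28]);
translate([293, 166, 1795]) cube([847, 254, 28]);


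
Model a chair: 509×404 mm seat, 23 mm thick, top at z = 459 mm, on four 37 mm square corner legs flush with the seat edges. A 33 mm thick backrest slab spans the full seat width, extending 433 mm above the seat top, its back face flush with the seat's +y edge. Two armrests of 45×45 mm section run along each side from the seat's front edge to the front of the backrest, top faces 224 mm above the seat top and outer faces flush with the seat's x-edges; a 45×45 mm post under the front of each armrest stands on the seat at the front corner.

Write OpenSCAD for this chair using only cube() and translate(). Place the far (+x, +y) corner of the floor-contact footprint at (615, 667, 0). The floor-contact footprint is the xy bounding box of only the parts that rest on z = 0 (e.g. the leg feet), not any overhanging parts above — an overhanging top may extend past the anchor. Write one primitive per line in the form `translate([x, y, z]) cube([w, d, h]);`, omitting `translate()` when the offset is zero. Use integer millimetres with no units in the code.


translate([106, 263, 436]) cube([509, 404, 23]);
translate([106, 263, 0]) cube([37, 37, 436]);
translate([578, 263, 0]) cube([37, 37, 436]);
translate([106, 630, 0]) cube([37, 37, 436]);
translate([578, 630, 0]) cube([37, 37, 436]);
translate([106, 634, 459]) cube([509, 33, 433]);
translate([106, 263, 638]) cube([45, 371, 45]);
translate([570, 263, 638]) cube([45, 371, 45]);
translate([106, 263, 459]) cube([45, 45, 179]);
translate([570, 263, 459]) cube([45, 45, 179]);


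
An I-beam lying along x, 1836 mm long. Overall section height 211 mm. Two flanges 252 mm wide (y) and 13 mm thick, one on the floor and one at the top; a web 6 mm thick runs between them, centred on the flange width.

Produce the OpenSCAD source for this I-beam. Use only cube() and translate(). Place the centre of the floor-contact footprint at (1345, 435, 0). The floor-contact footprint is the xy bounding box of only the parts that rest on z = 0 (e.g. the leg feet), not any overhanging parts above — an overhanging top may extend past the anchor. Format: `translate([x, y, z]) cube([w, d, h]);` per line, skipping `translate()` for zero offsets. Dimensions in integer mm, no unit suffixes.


translate([427, 309, 0]) cube([1836, 252, 13]);
translate([427, 432, 13]) cube([1836, 6, 185]);
translate([427, 309, 198]) cube([1836, 252, 13]);


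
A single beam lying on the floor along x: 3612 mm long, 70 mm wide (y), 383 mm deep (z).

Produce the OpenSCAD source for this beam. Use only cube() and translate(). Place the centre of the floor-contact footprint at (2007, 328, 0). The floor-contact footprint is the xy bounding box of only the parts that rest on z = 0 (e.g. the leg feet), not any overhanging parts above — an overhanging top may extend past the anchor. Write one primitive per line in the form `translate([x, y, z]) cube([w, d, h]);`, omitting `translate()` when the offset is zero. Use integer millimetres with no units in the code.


translate([201, 293, 0]) cube([3612, 70, 383]);


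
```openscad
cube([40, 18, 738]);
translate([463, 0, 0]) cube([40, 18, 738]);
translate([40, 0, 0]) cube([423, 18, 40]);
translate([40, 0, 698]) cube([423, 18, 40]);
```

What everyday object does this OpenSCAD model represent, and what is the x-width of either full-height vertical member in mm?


A picture frame. The border width is 40 mm.

Four thin pieces enclosing a rectangular opening — a picture frame. The two full-height stiles are 738 mm tall; the top rail sits at z = 698 and is 40 mm tall, so the border above the opening is 738 − 698 = 40 mm, matching the stile x-width.


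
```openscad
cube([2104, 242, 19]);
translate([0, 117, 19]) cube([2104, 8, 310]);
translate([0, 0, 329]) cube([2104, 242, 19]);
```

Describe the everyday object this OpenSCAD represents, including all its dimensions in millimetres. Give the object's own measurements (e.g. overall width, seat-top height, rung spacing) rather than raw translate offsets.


An I-beam lying along x, 2104 mm long. Overall section height 348 mm. Two flanges 242 mm wide (y) and 19 mm thick, one on the floor and one at the top; a web 8 mm thick runs between them, centred on the flange width.


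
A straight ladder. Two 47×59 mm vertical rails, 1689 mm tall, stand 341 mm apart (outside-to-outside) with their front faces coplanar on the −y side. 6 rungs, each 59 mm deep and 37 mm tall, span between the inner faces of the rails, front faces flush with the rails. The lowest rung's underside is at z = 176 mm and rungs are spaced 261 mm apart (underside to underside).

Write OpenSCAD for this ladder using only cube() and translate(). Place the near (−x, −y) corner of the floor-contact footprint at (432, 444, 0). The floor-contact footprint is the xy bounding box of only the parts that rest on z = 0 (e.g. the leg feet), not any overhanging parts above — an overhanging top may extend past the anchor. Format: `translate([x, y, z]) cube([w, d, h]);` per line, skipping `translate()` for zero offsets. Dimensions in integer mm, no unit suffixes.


translate([432, 444, 0]) cube([47, 59, 1689]);
translate([726, 444, 0]) cube([47, 59, 1689]);
translate([479, 444, 176]) cube([247, 59, 37]);
translate([479, 444, 437]) cube([247, 59, 37]);
translate([479, 444, 698]) cube([247, 59, 37]);
translate([479, 444, 959]) cube([247, 59, 37]);
translate([479, 444, 1220]) cube([247, 59, 37]);
translate([479, 444, 1481]) cube([247, 59, 37]);


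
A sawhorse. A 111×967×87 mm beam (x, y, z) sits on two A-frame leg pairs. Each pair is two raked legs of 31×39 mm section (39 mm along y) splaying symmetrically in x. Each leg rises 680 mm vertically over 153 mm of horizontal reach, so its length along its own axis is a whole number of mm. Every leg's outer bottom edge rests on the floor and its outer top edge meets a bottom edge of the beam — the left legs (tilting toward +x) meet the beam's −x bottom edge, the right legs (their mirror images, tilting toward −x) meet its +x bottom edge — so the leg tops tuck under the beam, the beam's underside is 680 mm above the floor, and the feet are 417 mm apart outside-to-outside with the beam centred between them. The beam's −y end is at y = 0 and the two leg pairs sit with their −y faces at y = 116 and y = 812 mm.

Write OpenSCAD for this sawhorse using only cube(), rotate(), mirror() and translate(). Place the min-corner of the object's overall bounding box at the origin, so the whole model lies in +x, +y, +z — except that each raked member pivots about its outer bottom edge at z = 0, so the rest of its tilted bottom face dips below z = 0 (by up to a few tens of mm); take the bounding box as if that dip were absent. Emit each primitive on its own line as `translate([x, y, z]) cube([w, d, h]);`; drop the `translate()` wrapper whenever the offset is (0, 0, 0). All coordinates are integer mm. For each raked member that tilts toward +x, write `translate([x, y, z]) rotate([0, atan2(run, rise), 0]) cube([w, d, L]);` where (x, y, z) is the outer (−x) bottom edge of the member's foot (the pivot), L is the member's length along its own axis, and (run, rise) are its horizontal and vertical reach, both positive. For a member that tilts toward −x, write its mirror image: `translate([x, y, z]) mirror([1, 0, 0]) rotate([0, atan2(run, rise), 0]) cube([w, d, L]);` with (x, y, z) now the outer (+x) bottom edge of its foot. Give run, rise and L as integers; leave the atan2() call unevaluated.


// leg length = √(153² + 680²) = 697
// right-leg outer foot x = 2·153 + 111 = 417
// beam min-corner = (153, 0, 680)
translate([153, 0, 680]) cube([111, 967, 87]);
translate([0, 116, 0]) rotate([0, atan2(153, 680), 0]) cube([31, 39, 697]);
translate([417, 116, 0]) mirror([1, 0, 0]) rotate([0, atan2(153, 680), 0]) cube([31, 39, 697]);
translate([0, 812, 0]) rotate([0, atan2(153, 680), 0]) cube([31, 39, 697]);
translate([417, 812, 0]) mirror([1, 0, 0]) rotate([0, atan2(153, 680), 0]) cube([31, 39, 697]);


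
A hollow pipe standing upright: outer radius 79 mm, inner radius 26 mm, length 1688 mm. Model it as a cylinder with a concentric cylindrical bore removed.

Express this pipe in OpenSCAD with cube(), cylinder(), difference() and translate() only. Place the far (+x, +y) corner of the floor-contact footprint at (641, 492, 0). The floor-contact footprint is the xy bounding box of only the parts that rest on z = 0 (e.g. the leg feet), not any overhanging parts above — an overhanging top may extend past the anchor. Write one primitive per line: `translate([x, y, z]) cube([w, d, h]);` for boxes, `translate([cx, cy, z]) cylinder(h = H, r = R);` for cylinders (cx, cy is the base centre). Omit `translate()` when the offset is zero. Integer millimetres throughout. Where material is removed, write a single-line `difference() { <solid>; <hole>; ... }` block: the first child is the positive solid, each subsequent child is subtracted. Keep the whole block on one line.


difference() { translate([562, 413, 0]) cylinder(h = 1688, r = 79); translate([562, 413, 0]) cylinder(h = 1688, r = 26); }


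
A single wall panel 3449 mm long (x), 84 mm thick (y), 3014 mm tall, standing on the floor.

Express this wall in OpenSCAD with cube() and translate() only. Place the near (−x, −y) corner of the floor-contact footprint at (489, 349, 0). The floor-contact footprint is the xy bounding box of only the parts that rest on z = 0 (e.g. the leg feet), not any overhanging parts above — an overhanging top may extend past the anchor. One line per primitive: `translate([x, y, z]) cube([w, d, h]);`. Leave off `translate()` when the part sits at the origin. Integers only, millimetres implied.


translate([489, 349, 0]) cube([3449, 84, 3014]);


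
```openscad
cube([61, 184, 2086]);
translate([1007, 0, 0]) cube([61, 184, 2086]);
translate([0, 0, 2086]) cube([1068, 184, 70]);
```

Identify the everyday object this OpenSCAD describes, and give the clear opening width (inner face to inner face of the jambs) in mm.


A door frame. The clear opening width is 946 mm.

Two 2086 mm tall posts with a header on top — a door frame. The left jamb is 61 mm wide at x = 0; the right jamb starts at x = 1007. The clear opening is 1007 − 61 = 946 mm.


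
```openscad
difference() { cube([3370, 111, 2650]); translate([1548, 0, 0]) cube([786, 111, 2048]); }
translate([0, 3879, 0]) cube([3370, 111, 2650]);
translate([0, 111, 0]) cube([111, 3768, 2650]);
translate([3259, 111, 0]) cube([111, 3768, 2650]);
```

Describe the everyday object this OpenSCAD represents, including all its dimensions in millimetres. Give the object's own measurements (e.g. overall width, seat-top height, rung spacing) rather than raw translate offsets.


A single room: four walls, each 2650 mm tall and 111 mm thick, enclosing an outside footprint 3370×3990 mm (x × y), no floor or roof. The front and back walls (−y and +y sides) run the full x-width; the side walls fit between their inner faces. A door opening 786 mm wide and 2048 mm tall is cut through the front wall from the floor up, its −x edge 1548 mm from the wall's −x end.


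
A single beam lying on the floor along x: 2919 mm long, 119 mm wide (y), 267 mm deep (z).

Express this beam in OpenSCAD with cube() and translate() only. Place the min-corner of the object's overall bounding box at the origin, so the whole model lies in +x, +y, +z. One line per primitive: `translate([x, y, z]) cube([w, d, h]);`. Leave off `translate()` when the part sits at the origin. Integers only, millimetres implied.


cube([2919, 119, 267]);


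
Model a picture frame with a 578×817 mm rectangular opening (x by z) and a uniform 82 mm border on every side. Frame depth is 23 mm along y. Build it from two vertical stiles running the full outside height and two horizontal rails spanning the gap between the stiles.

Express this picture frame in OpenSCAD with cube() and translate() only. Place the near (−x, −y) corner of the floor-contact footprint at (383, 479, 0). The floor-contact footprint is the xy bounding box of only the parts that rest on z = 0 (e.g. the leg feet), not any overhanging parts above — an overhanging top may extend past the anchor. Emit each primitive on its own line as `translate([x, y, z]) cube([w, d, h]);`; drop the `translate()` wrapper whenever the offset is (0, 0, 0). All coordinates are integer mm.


translate([383, 479, 0]) cube([82, 23, 981]);
translate([1043, 479, 0]) cube([82, 23, 981]);
translate([465, 479, 0]) cube([578, 23, 82]);
translate([465, 479, 899]) cube([578, 23, 82]);


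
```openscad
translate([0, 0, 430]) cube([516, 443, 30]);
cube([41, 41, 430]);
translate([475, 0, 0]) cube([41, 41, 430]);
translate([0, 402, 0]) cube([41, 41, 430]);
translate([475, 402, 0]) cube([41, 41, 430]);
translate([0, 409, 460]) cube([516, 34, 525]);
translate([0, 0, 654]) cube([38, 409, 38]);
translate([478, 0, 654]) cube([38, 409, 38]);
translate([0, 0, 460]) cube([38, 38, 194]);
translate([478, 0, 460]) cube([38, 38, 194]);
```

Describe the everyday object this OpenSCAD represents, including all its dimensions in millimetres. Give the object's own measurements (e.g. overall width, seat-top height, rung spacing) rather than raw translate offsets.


A chair. The seat is a 516×443×30 mm slab with its top at z = 460 mm, on four 41×41 mm corner legs (flush with the seat edges, standing on z = 0). A flat backrest 34 mm thick, 525 mm tall, spans the full seat width and rises from the seat top along its +y edge, rear face flush with the rear of the seat. Two armrests of 38×38 mm section run along each side from the seat's front edge to the front of the backrest, top faces 232 mm above the seat top and outer faces flush with the seat's x-edges; a 38×38 mm post under the front of each armrest stands on the seat at the front corner.


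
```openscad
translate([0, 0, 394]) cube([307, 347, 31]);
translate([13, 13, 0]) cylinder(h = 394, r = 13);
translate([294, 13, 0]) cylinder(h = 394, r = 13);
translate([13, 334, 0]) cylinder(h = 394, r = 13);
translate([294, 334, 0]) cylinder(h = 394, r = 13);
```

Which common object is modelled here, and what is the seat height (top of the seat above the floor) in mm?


A stool. The seat height is 425 mm.

A 307×347×31 slab at z = 394 on four corner cylinders — a stool. The seat top is 394 + 31 = 425 mm.


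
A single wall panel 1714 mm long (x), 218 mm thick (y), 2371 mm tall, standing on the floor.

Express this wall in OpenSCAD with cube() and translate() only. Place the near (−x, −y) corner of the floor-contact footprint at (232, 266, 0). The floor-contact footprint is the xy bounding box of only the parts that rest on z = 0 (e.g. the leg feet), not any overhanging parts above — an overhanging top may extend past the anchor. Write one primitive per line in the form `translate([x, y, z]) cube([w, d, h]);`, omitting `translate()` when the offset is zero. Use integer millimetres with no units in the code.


translate([232, 266, 0]) cube([1714, 218, 2371]);


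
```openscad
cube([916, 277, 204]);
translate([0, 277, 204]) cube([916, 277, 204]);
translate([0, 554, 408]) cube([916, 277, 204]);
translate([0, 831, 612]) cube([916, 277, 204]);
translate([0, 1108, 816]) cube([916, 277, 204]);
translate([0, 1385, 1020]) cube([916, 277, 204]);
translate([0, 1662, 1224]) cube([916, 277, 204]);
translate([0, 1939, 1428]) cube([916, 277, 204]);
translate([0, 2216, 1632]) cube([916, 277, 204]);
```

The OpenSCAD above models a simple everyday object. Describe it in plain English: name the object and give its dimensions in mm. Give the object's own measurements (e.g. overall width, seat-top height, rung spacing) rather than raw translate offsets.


A straight staircase of 9 solid steps. Each step is 916 mm wide (x), 277 mm deep (y, the going) and 204 mm tall (the rise). The first step rests on the floor; each subsequent step sits one going further in +y and one rise higher in +z, directly behind and above the previous step with no overlap.


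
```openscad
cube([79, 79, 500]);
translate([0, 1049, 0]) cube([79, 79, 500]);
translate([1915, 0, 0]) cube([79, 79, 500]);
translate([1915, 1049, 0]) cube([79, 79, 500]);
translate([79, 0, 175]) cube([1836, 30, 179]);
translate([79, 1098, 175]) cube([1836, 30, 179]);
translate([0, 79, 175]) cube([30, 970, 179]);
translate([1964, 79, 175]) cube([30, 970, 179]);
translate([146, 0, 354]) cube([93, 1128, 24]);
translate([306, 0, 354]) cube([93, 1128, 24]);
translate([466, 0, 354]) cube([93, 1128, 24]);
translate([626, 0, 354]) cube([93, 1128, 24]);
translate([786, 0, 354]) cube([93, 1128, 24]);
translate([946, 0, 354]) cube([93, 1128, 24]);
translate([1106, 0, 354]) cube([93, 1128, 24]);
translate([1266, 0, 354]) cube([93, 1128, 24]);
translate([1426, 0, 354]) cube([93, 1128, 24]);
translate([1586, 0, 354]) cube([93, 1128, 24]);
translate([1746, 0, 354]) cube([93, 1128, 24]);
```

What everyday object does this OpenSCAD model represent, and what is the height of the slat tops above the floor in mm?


A bed frame. The slat-top height is 378 mm.

Four posts, four rails, and a row of slats — a bed frame. Slats sit on the rails at z = 175 + 179 = 354; with slat thickness 24, the top is 378 mm.


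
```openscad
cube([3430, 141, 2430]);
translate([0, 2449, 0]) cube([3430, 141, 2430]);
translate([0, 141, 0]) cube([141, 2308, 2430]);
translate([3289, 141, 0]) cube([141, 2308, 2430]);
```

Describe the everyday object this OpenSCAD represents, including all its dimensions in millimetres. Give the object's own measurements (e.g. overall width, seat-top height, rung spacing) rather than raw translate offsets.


The wall frame of a small rectangular building: four walls, each 2430 mm tall and 141 mm thick, enclosing a footprint 3430 mm (x) by 2590 mm (y) outside-to-outside, with no floor or roof. The front and back walls (the −y and +y sides) span the full width; the two side walls fit between them.


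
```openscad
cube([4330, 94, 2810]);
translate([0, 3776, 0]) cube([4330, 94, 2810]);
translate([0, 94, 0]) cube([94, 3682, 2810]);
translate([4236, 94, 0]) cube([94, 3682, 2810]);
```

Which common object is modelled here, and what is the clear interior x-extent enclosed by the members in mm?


A house (or room) frame. The interior width is 4142 mm.

Four 2810 mm walls enclosing a rectangle with no floor or roof — a room or house frame. Outside width is 4330 mm and wall thickness is 94 mm, so the interior width is 4330 − 2 × 94 = 4142 mm.


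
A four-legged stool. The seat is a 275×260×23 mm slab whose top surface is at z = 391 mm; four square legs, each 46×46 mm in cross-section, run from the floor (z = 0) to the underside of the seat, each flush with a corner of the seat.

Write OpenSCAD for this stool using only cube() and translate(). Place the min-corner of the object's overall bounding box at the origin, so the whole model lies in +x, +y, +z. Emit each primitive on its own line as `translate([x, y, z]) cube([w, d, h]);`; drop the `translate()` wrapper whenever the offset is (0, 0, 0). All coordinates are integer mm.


translate([0, 0, 368]) cube([275, 260, 23]);
cube([46, 46, 368]);
translate([229, 0, 0]) cube([46, 46, 368]);
translate([0, 214, 0]) cube([46, 46, 368]);
translate([229, 214, 0]) cube([46, 46, 368]);


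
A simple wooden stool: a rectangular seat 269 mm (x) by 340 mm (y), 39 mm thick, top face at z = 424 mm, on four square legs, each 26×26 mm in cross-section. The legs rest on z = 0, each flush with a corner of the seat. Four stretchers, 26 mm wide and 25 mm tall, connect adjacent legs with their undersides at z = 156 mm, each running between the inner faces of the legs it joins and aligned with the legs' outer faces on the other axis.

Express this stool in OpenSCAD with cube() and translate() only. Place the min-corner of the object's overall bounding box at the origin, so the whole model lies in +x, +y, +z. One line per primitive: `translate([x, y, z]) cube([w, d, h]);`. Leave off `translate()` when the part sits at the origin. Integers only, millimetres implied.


// leg_h = 424 - 39 = 385
// stretcher span = 269 - 2*26 = 217
translate([0, 0, 385]) cube([269, 340, 39]);
cube([26, 26, 385]);
translate([243, 0, 0]) cube([26, 26, 385]);
translate([0, 314, 0]) cube([26, 26, 385]);
translate([243, 314, 0]) cube([26, 26, 385]);
translate([26, 0, 156]) cube([217, 26, 25]);
translate([26, 314, 156]) cube([217, 26, 25]);
translate([0, 26, 156]) cube([26, 288, 25]);
translate([243, 26, 156]) cube([26, 288, 25]);


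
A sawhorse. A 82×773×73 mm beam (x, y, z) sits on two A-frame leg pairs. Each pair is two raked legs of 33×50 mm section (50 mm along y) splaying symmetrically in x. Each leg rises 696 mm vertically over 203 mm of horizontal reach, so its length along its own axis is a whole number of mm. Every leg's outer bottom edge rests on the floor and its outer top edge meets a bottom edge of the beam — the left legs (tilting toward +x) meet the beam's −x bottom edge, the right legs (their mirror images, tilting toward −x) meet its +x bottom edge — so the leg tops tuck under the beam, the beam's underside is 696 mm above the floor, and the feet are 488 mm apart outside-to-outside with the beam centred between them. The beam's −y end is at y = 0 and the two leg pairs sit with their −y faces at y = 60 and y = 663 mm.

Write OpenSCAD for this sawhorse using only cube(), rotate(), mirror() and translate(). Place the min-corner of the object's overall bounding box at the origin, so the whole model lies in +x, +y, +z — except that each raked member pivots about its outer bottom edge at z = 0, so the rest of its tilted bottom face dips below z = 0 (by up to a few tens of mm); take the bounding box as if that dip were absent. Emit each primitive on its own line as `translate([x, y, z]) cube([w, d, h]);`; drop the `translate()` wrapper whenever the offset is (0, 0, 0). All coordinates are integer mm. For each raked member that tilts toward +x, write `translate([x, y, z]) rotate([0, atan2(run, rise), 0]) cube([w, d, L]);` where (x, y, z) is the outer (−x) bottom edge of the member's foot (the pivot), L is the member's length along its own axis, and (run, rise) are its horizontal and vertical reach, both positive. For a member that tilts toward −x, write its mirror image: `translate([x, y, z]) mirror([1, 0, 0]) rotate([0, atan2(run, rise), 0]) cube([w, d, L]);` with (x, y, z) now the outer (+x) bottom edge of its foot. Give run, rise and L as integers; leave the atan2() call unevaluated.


translate([203, 0, 696]) cube([82, 773, 73]);
translate([0, 60, 0]) rotate([0, atan2(203, 696), 0]) cube([33, 50, 725]);
translate([488, 60, 0]) mirror([1, 0, 0]) rotate([0, atan2(203, 696), 0]) cube([33, 50, 725]);
translate([0, 663, 0]) rotate([0, atan2(203, 696), 0]) cube([33, 50, 725]);
translate([488, 663, 0]) mirror([1, 0, 0]) rotate([0, atan2(203, 696), 0]) cube([33, 50, 725]);


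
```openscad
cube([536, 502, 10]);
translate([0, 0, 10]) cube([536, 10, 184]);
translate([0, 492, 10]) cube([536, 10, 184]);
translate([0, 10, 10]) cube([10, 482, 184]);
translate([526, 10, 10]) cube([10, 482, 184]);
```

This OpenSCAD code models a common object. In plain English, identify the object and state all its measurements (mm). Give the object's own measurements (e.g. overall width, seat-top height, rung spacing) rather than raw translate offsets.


An open-topped rectangular box: outside dimensions 536×502×194 mm, with a uniform wall and base thickness of 10 mm. The base is a full 536×502 slab on the floor; four walls sit on top of the base. The front and back walls (the −y and +y sides) span the full width; the two side walls fit between them.


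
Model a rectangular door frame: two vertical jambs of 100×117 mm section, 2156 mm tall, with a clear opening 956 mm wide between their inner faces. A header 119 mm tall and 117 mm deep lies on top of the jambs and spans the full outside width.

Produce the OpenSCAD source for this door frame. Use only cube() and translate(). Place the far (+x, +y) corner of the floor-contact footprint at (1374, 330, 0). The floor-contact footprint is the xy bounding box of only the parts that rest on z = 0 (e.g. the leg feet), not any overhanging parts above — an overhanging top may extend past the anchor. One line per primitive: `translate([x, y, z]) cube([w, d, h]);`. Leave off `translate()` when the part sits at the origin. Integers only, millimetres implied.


translate([218, 213, 0]) cube([100, 117, 2156]);
translate([1274, 213, 0]) cube([100, 117, 2156]);
translate([218, 213, 2156]) cube([1156, 117, 119]);


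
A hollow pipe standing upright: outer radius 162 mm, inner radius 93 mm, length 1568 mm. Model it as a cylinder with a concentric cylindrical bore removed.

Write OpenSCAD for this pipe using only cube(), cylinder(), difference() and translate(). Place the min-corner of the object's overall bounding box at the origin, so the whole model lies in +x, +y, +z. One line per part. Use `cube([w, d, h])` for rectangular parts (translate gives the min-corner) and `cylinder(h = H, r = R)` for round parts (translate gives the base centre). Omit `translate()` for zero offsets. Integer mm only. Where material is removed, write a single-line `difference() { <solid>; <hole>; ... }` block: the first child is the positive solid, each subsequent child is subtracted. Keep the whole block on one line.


difference() { translate([162, 162, 0]) cylinder(h = 1568, r = 162); translate([162, 162, 0]) cylinder(h = 1568, r = 93); }


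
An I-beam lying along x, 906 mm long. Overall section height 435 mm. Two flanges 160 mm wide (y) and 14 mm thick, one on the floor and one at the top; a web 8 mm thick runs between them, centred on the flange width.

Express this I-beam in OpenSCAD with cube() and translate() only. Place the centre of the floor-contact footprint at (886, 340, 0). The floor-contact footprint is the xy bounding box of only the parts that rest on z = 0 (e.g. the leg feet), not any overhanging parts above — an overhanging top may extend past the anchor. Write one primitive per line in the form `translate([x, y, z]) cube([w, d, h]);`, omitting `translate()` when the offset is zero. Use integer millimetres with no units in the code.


translate([433, 260, 0]) cube([906, 160, 14]);
translate([433, 336, 14]) cube([906, 8, 407]);
translate([433, 260, 421]) cube([906, 160, 14]);


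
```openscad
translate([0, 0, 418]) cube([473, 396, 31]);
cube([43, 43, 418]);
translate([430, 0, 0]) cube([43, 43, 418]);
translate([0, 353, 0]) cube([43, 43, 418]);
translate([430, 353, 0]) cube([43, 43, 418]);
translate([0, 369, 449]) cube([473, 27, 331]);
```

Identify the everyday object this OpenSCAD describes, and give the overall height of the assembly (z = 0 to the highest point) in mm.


A chair. The overall height is 780 mm.

A slab on four corner posts with a tall panel at the back — a chair. The seat slab sits at z = 418 with thickness 31, and the 331 mm backrest starts at the seat top, so the overall height is 418 + 31 + 331 = 780 mm.


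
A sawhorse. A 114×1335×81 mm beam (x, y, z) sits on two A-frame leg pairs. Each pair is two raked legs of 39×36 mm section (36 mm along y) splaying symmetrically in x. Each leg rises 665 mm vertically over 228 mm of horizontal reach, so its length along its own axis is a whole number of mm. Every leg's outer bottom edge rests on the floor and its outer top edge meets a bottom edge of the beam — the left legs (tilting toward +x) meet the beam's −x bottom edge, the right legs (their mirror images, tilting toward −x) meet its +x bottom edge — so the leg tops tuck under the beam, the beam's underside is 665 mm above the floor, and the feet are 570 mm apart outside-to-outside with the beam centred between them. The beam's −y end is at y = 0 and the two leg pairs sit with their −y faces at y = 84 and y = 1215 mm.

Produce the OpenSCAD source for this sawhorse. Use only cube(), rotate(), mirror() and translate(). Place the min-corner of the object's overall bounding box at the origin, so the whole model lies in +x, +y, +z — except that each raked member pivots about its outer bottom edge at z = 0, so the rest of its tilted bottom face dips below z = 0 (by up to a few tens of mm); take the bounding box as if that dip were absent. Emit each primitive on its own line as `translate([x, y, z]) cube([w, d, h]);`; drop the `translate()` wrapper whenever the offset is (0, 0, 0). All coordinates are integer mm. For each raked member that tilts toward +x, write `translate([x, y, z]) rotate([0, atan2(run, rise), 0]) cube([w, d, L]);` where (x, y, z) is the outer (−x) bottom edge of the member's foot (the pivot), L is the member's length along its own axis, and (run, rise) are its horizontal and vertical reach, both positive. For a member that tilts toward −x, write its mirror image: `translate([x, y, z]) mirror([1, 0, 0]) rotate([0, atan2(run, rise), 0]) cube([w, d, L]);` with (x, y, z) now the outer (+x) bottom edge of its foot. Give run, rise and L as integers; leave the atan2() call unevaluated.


translate([228, 0, 665]) cube([114, 1335, 81]);
translate([0, 84, 0]) rotate([0, atan2(228, 665), 0]) cube([39, 36, 703]);
translate([570, 84, 0]) mirror([1, 0, 0]) rotate([0, atan2(228, 665), 0]) cube([39, 36, 703]);
translate([0, 1215, 0]) rotate([0, atan2(228, 665), 0]) cube([39, 36, 703]);
translate([570, 1215, 0]) mirror([1, 0, 0]) rotate([0, atan2(228, 665), 0]) cube([39, 36, 703]);
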